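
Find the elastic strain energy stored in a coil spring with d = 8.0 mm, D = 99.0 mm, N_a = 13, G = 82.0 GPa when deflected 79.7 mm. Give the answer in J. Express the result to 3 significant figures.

10.6 J

k = Gd⁴/(8D³N_a) = (82.0×10³)(8.0⁴)/(8·99.0³·13) = 3.3284 N/mm
U = ½kδ² = 0.5 × 3.3284 × 79.7² = 10571 N·mm = 10.571 J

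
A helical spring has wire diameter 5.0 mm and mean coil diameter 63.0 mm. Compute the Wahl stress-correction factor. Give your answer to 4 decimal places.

C = D/d = 63.0/5.0 = 12.6000
K_W = (4C−1)/(4C−4) + 0.615/C = 49.400/46.400 + 0.0488 = 1.1135

1.1135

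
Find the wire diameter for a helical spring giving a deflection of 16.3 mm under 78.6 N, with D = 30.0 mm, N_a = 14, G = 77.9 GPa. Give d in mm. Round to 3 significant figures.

Required rate k = F/δ = 78.6/16.3 = 4.8221 N/mm
d = (8D³N_a·k / G)^(1/4) = (8·30.0³·14·4.8221 / (77.9×10³))^0.25
  = (187.19)^0.25 = 3.6989 mm

3.70 mm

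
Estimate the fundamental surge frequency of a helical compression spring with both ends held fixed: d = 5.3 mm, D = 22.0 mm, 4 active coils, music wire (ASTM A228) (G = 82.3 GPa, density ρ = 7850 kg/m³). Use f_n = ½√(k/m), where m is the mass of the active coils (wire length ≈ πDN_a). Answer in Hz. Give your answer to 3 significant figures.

k = Gd⁴/(8D³N_a) = (82.3×10³)(5.3⁴)/(8·22.0³·4) = 190.58 N/mm = 1.9058e+05 N/m
Wire length L = πDN_a = π·22.0·4 = 276.46 mm
m = ρ·(πd²/4)·L = 7850 × 22.062×10⁻⁶ m² × 0.27646 m = 0.047879 kg
f_n = ½√(k/m) = 0.5·√(1.9058e+05/0.047879) = 0.5·√(3.9805e+06) = 997.56 Hz

998 Hz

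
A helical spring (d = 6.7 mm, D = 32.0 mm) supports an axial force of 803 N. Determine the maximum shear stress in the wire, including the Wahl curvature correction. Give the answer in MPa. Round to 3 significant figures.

Spring index C = D/d = 32.0/6.7 = 4.7761
K_W = (4C−1)/(4C−4) + 0.615/C = 18.104/15.104 + 0.1288 = 1.3274
τ₀ = 8FD/(πd³) = 8·803·32.0/(π·6.7³) = 205568/944.87 = 217.56 MPa
τ_max = K·τ₀ = 1.3274 × 217.56 = 288.79 MPa

289 MPa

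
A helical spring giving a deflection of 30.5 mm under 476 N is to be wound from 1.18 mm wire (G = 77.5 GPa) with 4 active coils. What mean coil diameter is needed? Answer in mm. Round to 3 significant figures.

Required rate k = F/δ = 476/30.5 = 15.607 N/mm
D = (Gd⁴/(8N_a·k))^(1/3) = (77.5×10³·1.18⁴/(8·4·15.607))^(1/3)
  = (300.866)^(1/3) = 6.7008 mm

6.70 mm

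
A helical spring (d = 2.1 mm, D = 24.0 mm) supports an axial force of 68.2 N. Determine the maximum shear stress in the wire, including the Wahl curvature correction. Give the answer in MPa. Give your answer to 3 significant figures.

507 MPa

Spring index C = D/d = 24.0/2.1 = 11.4286
K_W = (4C−1)/(4C−4) + 0.615/C = 44.714/41.714 + 0.0538 = 1.1257
τ₀ = 8FD/(πd³) = 8·68.2·24.0/(π·2.1³) = 13094.4/29.094 = 450.07 MPa
τ_max = K·τ₀ = 1.1257 × 450.07 = 506.65 MPa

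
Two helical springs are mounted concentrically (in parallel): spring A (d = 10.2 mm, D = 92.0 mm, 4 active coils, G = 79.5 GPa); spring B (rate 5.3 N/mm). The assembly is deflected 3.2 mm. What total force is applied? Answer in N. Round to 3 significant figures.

127 N

k_A = Gd⁴/(8D³N_a) = (79.5×10³)(10.2⁴)/(8·92.0³·4) = 34.535 N/mm
Parallel: k_eq = 34.535 + 5.3 = 39.835 N/mm
F = k_eq·δ = 39.835·3.2 = 127.47 N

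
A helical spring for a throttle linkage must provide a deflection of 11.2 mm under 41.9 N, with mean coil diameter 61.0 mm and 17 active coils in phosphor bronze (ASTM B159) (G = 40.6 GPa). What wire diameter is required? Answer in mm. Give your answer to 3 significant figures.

7.30 mm

Required rate k = F/δ = 41.9/11.2 = 3.7411 N/mm
d = (8D³N_a·k / G)^(1/4) = (8·61.0³·17·3.7411 / (40.6×10³))^0.25
  = (2844.5)^0.25 = 7.3030 mm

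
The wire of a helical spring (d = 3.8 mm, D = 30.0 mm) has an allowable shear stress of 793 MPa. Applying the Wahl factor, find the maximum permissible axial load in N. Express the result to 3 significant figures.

C = D/d = 30.0/3.8 = 7.8947
K_W = (4C−1)/(4C−4) + 0.615/C = 30.579/27.579 + 0.0779 = 1.1867
τ_max = K·8FD/(πd³) → F_max = τ_allow·πd³/(8DK)
F_max = 793·π·3.8³/(8·30.0·1.1867) = 1.367e+05/284.8 = 479.99 N

480 N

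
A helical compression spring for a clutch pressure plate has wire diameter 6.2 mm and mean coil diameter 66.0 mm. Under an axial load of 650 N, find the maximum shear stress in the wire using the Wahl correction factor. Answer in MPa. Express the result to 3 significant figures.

Spring index C = D/d = 66.0/6.2 = 10.6452
K_W = (4C−1)/(4C−4) + 0.615/C = 41.581/38.581 + 0.0578 = 1.1355
τ₀ = 8FD/(πd³) = 8·650·66.0/(π·6.2³) = 343200/748.73 = 458.38 MPa
τ_max = K·τ₀ = 1.1355 × 458.38 = 520.5 MPa

521 MPa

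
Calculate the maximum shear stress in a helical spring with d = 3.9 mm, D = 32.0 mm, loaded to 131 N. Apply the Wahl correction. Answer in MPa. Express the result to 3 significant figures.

Spring index C = D/d = 32.0/3.9 = 8.2051
K_W = (4C−1)/(4C−4) + 0.615/C = 31.821/28.821 + 0.0750 = 1.1790
τ₀ = 8FD/(πd³) = 8·131·32.0/(π·3.9³) = 33536/186.36 = 179.96 MPa
τ_max = K·τ₀ = 1.1790 × 179.96 = 212.18 MPa

212 MPa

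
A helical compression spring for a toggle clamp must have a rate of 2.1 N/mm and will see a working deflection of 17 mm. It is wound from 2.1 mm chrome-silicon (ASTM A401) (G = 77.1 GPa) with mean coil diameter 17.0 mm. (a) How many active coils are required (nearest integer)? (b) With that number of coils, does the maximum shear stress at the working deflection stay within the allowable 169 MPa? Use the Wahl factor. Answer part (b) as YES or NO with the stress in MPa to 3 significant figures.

(a) 18 coils; (b) NO, τ_max = 199 MPa

N_a = Gd⁴/(8D³k) = (77.1×10³)(2.1⁴)/(8·17.0³·2.1) = 18.17 → N_a = 18
Actual rate k = Gd⁴/(8D³·18) = 2.1194 N/mm
Working load F = kδ = 2.1194·17 = 36.031 N
C = 17.0/2.1 = 8.0952; K_W = (4C−1)/(4C−4)+0.615/C = 1.1817
τ_max = K_W·8FD/(πd³) = 1.1817·168.42 = 199.02 MPa
τ_max > 169 MPa → exceeds allowable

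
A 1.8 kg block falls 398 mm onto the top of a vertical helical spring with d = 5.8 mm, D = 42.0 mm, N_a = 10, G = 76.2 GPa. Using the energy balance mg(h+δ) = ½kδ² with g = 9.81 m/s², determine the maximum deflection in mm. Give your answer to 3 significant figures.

k = Gd⁴/(8D³N_a) = (76.2×10³)(5.8⁴)/(8·42.0³·10) = 14.549 N/mm
W = mg = 1.8 × 9.81 = 17.658 N
½kδ² − Wδ − Wh = 0 → δ = (W + √(W² + 2kWh))/k
δ = (17.658 + √(311.8 + 204495))/14.549 = (17.658 + 452.56)/14.549 = 32.32 mm

32.3 mm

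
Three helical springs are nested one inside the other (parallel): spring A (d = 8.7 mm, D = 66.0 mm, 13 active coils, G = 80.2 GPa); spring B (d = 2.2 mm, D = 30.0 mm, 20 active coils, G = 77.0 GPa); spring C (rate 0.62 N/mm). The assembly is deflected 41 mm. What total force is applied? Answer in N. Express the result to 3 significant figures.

673 N

k_A = Gd⁴/(8D³N_a) = (80.2×10³)(8.7⁴)/(8·66.0³·13) = 15.367 N/mm
k_B = Gd⁴/(8D³N_a) = (77.0×10³)(2.2⁴)/(8·30.0³·20) = 0.41754 N/mm
Parallel: k_eq = 15.367 + 0.41754 + 0.62 = 16.404 N/mm
F = k_eq·δ = 16.404·41 = 672.58 N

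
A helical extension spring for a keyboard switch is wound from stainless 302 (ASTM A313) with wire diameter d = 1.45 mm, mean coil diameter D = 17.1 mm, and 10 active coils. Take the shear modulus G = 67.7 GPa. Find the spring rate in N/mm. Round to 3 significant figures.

k = Gd⁴/(8D³N_a) = (67.7×10³ × 1.45⁴) / (8 × 17.1³ × 10)
  = 299268 / 400017 = 0.74814 N/mm

0.748 N/mm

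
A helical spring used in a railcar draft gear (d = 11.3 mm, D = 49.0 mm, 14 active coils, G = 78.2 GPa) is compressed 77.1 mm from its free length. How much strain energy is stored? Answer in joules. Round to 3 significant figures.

k = Gd⁴/(8D³N_a) = (78.2×10³)(11.3⁴)/(8·49.0³·14) = 96.764 N/mm
U = ½kδ² = 0.5 × 96.764 × 77.1² = 2.876e+05 N·mm = 287.6 J

288 J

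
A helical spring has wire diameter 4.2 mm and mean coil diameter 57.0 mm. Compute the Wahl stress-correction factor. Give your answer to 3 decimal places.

1.105

C = D/d = 57.0/4.2 = 13.5714
K_W = (4C−1)/(4C−4) + 0.615/C = 53.286/50.286 + 0.0453 = 1.1050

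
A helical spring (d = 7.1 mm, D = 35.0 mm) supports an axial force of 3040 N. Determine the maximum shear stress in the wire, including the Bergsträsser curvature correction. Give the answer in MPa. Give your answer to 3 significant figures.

Spring index C = D/d = 35.0/7.1 = 4.9296
K_B = (4C+2)/(4C−3) = 21.718/16.718 = 1.2991
τ₀ = 8FD/(πd³) = 8·3040·35.0/(π·7.1³) = 851200/1124.4 = 757.02 MPa
τ_max = K·τ₀ = 1.2991 × 757.02 = 983.42 MPa

983 MPa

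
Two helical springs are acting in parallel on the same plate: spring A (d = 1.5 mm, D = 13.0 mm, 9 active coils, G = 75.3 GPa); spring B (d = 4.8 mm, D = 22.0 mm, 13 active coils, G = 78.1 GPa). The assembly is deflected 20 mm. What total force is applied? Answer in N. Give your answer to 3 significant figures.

797 N

k_A = Gd⁴/(8D³N_a) = (75.3×10³)(1.5⁴)/(8·13.0³·9) = 2.4099 N/mm
k_B = Gd⁴/(8D³N_a) = (78.1×10³)(4.8⁴)/(8·22.0³·13) = 37.438 N/mm
Parallel: k_eq = 2.4099 + 37.438 = 39.848 N/mm
F = k_eq·δ = 39.848·20 = 796.96 N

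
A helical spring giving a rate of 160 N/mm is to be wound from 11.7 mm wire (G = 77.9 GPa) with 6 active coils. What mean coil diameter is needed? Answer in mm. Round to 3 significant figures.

57.5 mm

D = (Gd⁴/(8N_a·k))^(1/3) = (77.9×10³·11.7⁴/(8·6·160))^(1/3)
  = (190073)^(1/3) = 57.4963 mm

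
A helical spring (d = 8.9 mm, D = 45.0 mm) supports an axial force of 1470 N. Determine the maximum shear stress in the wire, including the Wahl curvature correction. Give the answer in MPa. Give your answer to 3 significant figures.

312 MPa

Spring index C = D/d = 45.0/8.9 = 5.0562
K_W = (4C−1)/(4C−4) + 0.615/C = 19.225/16.225 + 0.1216 = 1.3065
τ₀ = 8FD/(πd³) = 8·1470·45.0/(π·8.9³) = 529200/2214.7 = 238.95 MPa
τ_max = K·τ₀ = 1.3065 × 238.95 = 312.19 MPa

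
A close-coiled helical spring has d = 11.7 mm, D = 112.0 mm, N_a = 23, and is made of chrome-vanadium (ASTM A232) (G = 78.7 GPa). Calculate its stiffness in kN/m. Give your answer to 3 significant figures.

k = Gd⁴/(8D³N_a) = (78.7×10³ × 11.7⁴) / (8 × 112.0³ × 23)
  = 1.47475e+09 / 2.58507e+08 = 5.7049 N/mm

5.70 kN/m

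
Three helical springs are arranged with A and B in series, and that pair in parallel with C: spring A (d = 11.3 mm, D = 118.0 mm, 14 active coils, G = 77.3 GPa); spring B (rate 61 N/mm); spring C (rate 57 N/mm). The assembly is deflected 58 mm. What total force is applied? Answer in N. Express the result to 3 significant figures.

3660 N

k_A = Gd⁴/(8D³N_a) = (77.3×10³)(11.3⁴)/(8·118.0³·14) = 6.849 N/mm
Springs A,B series: k_AB = 1/(1/6.849+1/61) = 6.1577 N/mm; parallel with C: k_eq = 6.1577+57 = 63.158 N/mm
F = k_eq·δ = 63.158·58 = 3663.1 N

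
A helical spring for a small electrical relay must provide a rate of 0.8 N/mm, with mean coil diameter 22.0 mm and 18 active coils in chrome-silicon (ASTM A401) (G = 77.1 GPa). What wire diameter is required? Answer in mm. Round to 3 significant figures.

2.00 mm

d = (8D³N_a·k / G)^(1/4) = (8·22.0³·18·0.8 / (77.1×10³))^0.25
  = (15.91)^0.25 = 1.9972 mm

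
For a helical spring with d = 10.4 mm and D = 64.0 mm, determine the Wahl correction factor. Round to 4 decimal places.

C = D/d = 64.0/10.4 = 6.1538
K_W = (4C−1)/(4C−4) + 0.615/C = 23.615/20.615 + 0.0999 = 1.2455

1.2455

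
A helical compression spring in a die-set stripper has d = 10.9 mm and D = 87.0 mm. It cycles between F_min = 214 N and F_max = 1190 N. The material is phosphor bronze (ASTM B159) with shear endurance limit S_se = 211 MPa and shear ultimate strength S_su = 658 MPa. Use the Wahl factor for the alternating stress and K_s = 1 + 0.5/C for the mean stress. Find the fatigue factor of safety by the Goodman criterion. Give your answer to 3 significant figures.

C = D/d = 87.0/10.9 = 7.9817; K_W = (4C−1)/(4C−4)+0.615/C = 1.1845; K_s = 1+0.5/C = 1.0626
F_a = (F_max−F_min)/2 = 488 N; F_m = (F_max+F_min)/2 = 702 N
τ_a = K_W·8F_aD/(πd³) = 1.1845 × 83.483 = 98.884 MPa
τ_m = K_s·8F_mD/(πd³) = 1.0626 × 120.09 = 127.62 MPa
Goodman: 1/n_f = τ_a/S_se + τ_m/S_su = 98.884/211 + 127.62/658 = 0.46864 + 0.19395 = 0.66259
n_f = 1/0.66259 = 1.509

1.51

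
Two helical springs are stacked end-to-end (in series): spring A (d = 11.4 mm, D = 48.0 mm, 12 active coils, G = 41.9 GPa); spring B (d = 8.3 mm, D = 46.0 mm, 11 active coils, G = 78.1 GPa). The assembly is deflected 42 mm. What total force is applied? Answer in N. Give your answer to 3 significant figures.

k_A = Gd⁴/(8D³N_a) = (41.9×10³)(11.4⁴)/(8·48.0³·12) = 66.656 N/mm
k_B = Gd⁴/(8D³N_a) = (78.1×10³)(8.3⁴)/(8·46.0³·11) = 43.272 N/mm
Series: 1/k_eq = 1/66.656 + 1/43.272 = 0.038112; k_eq = 26.238 N/mm
F = k_eq·δ = 26.238·42 = 1102 N

1100 N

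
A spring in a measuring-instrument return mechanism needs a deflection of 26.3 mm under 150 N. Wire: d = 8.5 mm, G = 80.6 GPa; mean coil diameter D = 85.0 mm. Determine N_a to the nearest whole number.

Required rate k = F/δ = 150/26.3 = 5.7034 N/mm
N_a = Gd⁴/(8D³k) = (80.6×10³ × 8.5⁴)/(8 × 85.0³ × 5.7034)
    = 4.20737e+08 / 2.80209e+07 = 15.02 → 15 coils

15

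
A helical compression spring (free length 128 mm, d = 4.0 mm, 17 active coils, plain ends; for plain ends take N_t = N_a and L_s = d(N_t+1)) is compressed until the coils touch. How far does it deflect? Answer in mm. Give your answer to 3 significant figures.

N_t = 17; L_s = 4.0·18 = 72 mm
δ_solid = L₀ − L_s = 128 − 72 = 56 mm

56.0 mm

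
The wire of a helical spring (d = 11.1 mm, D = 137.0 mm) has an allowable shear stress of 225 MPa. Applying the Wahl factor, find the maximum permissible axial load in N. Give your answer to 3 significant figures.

790 N

C = D/d = 137.0/11.1 = 12.3423
K_W = (4C−1)/(4C−4) + 0.615/C = 48.369/45.369 + 0.0498 = 1.1160
τ_max = K·8FD/(πd³) → F_max = τ_allow·πd³/(8DK)
F_max = 225·π·11.1³/(8·137.0·1.1160) = 9.6672e+05/1223.1 = 790.4 N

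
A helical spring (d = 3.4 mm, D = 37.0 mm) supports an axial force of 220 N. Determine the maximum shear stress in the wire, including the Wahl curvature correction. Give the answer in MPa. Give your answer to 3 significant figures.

Spring index C = D/d = 37.0/3.4 = 10.8824
K_W = (4C−1)/(4C−4) + 0.615/C = 42.529/39.529 + 0.0565 = 1.1324
τ₀ = 8FD/(πd³) = 8·220·37.0/(π·3.4³) = 65120/123.48 = 527.38 MPa
τ_max = K·τ₀ = 1.1324 × 527.38 = 597.21 MPa

597 MPa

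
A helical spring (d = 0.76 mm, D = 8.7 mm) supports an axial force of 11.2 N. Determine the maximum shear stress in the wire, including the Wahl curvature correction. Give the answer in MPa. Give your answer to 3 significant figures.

Spring index C = D/d = 8.7/0.76 = 11.4474
K_W = (4C−1)/(4C−4) + 0.615/C = 44.789/41.789 + 0.0537 = 1.1255
τ₀ = 8FD/(πd³) = 8·11.2·8.7/(π·0.76³) = 779.52/1.3791 = 565.24 MPa
τ_max = K·τ₀ = 1.1255 × 565.24 = 636.19 MPa

636 MPa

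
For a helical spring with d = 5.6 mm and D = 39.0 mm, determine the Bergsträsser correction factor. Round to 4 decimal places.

C = D/d = 39.0/5.6 = 6.9643
K_B = (4C+2)/(4C−3) = 29.857/24.857 = 1.2011

1.2011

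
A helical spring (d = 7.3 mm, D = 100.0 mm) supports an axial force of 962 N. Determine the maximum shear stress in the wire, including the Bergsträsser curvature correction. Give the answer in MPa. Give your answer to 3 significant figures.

691 MPa

Spring index C = D/d = 100.0/7.3 = 13.6986
K_B = (4C+2)/(4C−3) = 56.795/51.795 = 1.0965
τ₀ = 8FD/(πd³) = 8·962·100.0/(π·7.3³) = 769600/1222.1 = 629.72 MPa
τ_max = K·τ₀ = 1.0965 × 629.72 = 690.51 MPa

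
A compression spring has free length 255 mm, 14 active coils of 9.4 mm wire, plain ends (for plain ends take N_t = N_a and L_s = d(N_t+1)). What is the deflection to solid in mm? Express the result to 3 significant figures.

114 mm

N_t = 14; L_s = 9.4·15 = 141 mm
δ_solid = L₀ − L_s = 255 − 141 = 114 mm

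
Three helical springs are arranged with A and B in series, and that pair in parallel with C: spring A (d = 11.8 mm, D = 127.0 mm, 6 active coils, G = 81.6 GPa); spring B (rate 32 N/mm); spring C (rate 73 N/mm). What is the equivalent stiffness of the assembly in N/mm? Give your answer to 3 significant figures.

k_A = Gd⁴/(8D³N_a) = (81.6×10³)(11.8⁴)/(8·127.0³·6) = 16.09 N/mm
Springs A,B series: k_AB = 1/(1/16.09+1/32) = 10.707 N/mm; parallel with C: k_eq = 10.707+73 = 83.707 N/mm

83.7 N/mm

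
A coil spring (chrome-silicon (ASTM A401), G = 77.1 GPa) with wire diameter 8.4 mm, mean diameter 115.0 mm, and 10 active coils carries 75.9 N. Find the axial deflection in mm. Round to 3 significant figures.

k = Gd⁴/(8D³N_a) = (77.1×10³)(8.4⁴)/(8·115.0³·10) = 3.1549 N/mm
δ = F/k = 75.9 / 3.1549 = 24.058 mm

24.1 mm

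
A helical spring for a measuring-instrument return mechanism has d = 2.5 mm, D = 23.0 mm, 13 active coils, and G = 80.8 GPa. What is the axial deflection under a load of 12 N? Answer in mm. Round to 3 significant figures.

k = Gd⁴/(8D³N_a) = (80.8×10³)(2.5⁴)/(8·23.0³·13) = 2.4943 N/mm
δ = F/k = 12 / 2.4943 = 4.8109 mm

4.81 mm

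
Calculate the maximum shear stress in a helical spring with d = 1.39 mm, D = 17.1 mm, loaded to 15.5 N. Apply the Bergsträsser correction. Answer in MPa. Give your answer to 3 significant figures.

Spring index C = D/d = 17.1/1.39 = 12.3022
K_B = (4C+2)/(4C−3) = 51.209/46.209 = 1.1082
τ₀ = 8FD/(πd³) = 8·15.5·17.1/(π·1.39³) = 2120.4/8.4371 = 251.32 MPa
τ_max = K·τ₀ = 1.1082 × 251.32 = 278.51 MPa

279 MPa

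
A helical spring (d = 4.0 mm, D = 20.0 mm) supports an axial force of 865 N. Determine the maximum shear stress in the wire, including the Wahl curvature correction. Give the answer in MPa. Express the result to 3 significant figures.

Spring index C = D/d = 20.0/4.0 = 5.0000
K_W = (4C−1)/(4C−4) + 0.615/C = 19.000/16.000 + 0.1230 = 1.3105
τ₀ = 8FD/(πd³) = 8·865·20.0/(π·4.0³) = 138400/201.06 = 688.35 MPa
τ_max = K·τ₀ = 1.3105 × 688.35 = 902.08 MPa

902 MPa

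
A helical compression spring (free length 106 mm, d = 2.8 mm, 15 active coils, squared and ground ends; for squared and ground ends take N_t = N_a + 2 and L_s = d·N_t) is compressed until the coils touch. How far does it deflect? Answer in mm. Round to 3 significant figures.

58.4 mm

N_t = 17; L_s = 2.8·17 = 47.6 mm
δ_solid = L₀ − L_s = 106 − 47.6 = 58.4 mm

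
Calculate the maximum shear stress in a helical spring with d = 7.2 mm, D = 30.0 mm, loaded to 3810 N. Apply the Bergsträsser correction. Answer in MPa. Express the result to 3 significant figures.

1070 MPa

Spring index C = D/d = 30.0/7.2 = 4.1667
K_B = (4C+2)/(4C−3) = 18.667/13.667 = 1.3659
τ₀ = 8FD/(πd³) = 8·3810·30.0/(π·7.2³) = 914400/1172.6 = 779.81 MPa
τ_max = K·τ₀ = 1.3659 × 779.81 = 1065.1 MPa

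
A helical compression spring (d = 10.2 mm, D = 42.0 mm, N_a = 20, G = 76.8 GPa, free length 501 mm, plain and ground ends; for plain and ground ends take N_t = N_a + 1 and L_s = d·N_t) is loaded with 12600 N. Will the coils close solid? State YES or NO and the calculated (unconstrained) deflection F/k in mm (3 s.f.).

k = Gd⁴/(8D³N_a) = (76.8×10³)(10.2⁴)/(8·42.0³·20) = 70.128 N/mm
N_t = 21; L_s = 10.2·21 = 214.2 mm; δ_solid = L₀ − L_s = 501 − 214.2 = 286.8 mm
δ = F/k = 12600/70.128 = 179.67 mm
δ < δ_solid → spring does not go solid

NO, δ = 180 mm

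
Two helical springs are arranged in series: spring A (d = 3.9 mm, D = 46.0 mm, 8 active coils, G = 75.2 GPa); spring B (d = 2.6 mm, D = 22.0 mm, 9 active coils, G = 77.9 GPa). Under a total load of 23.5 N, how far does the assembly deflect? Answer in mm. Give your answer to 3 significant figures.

k_A = Gd⁴/(8D³N_a) = (75.2×10³)(3.9⁴)/(8·46.0³·8) = 2.7927 N/mm
k_B = Gd⁴/(8D³N_a) = (77.9×10³)(2.6⁴)/(8·22.0³·9) = 4.6433 N/mm
Series: 1/k_eq = 1/2.7927 + 1/4.6433 = 0.57344; k_eq = 1.7439 N/mm
δ = F/k_eq = 23.5/1.7439 = 13.476 mm

13.5 mm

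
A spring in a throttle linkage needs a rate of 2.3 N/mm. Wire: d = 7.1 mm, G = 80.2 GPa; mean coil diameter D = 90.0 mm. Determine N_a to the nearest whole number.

N_a = Gd⁴/(8D³k) = (80.2×10³ × 7.1⁴)/(8 × 90.0³ × 2.3)
    = 2.03802e+08 / 1.34136e+07 = 15.19 → 15 coils

15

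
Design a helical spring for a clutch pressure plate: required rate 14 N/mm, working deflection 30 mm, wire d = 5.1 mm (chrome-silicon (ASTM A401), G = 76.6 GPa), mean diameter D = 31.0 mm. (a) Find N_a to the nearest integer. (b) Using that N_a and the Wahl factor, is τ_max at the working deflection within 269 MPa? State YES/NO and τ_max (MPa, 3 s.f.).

(a) 16 coils; (b) NO, τ_max = 303 MPa

N_a = Gd⁴/(8D³k) = (76.6×10³)(5.1⁴)/(8·31.0³·14) = 15.53 → N_a = 16
Actual rate k = Gd⁴/(8D³·16) = 13.59 N/mm
Working load F = kδ = 13.59·30 = 407.7 N
C = 31.0/5.1 = 6.0784; K_W = (4C−1)/(4C−4)+0.615/C = 1.2489
τ_max = K_W·8FD/(πd³) = 1.2489·242.62 = 303 MPa
τ_max > 269 MPa → exceeds allowable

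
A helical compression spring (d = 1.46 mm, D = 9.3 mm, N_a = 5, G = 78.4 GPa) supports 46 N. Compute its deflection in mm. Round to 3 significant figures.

4.15 mm

k = Gd⁴/(8D³N_a) = (78.4×10³)(1.46⁴)/(8·9.3³·5) = 11.072 N/mm
δ = F/k = 46 / 11.072 = 4.1547 mm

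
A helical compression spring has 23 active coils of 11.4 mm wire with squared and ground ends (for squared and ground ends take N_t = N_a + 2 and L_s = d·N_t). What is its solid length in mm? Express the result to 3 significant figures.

squared and ground ends: N_t = N_a + 2 = 23 + 2 = 25
L_s = d·N_t = 11.4 × 25 = 285 mm

285 mm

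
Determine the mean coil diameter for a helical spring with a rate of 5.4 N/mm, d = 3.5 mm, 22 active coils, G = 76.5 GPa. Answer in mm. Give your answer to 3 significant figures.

22.9 mm

D = (Gd⁴/(8N_a·k))^(1/3) = (76.5×10³·3.5⁴/(8·22·5.4))^(1/3)
  = (12078.9)^(1/3) = 22.9443 mm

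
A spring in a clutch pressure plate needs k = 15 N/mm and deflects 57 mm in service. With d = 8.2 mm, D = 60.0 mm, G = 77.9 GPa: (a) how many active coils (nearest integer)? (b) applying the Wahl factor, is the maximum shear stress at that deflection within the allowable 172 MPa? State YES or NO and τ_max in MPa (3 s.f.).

(a) 14 coils; (b) NO, τ_max = 277 MPa

N_a = Gd⁴/(8D³k) = (77.9×10³)(8.2⁴)/(8·60.0³·15) = 13.59 → N_a = 14
Actual rate k = Gd⁴/(8D³·14) = 14.559 N/mm
Working load F = kδ = 14.559·57 = 829.84 N
C = 60.0/8.2 = 7.3171; K_W = (4C−1)/(4C−4)+0.615/C = 1.2028
τ_max = K_W·8FD/(πd³) = 1.2028·229.96 = 276.59 MPa
τ_max > 172 MPa → exceeds allowable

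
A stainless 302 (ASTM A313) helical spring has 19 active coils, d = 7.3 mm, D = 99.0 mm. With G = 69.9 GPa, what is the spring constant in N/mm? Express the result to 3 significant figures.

k = Gd⁴/(8D³N_a) = (69.9×10³ × 7.3⁴) / (8 × 99.0³ × 19)
  = 1.98504e+08 / 1.47485e+08 = 1.3459 N/mm

1.35 N/mm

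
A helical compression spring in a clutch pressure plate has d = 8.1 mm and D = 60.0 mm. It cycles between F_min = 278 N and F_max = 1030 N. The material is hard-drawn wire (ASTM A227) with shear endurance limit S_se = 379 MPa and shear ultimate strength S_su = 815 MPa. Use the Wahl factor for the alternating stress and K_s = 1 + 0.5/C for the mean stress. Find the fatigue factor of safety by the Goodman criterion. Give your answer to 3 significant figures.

1.70

C = D/d = 60.0/8.1 = 7.4074; K_W = (4C−1)/(4C−4)+0.615/C = 1.2001; K_s = 1+0.5/C = 1.0675
F_a = (F_max−F_min)/2 = 376 N; F_m = (F_max+F_min)/2 = 654 N
τ_a = K_W·8F_aD/(πd³) = 1.2001 × 108.1 = 129.73 MPa
τ_m = K_s·8F_mD/(πd³) = 1.0675 × 188.02 = 200.72 MPa
Goodman: 1/n_f = τ_a/S_se + τ_m/S_su = 129.73/379 + 200.72/815 = 0.34229 + 0.24628 = 0.58857
n_f = 1/0.58857 = 1.699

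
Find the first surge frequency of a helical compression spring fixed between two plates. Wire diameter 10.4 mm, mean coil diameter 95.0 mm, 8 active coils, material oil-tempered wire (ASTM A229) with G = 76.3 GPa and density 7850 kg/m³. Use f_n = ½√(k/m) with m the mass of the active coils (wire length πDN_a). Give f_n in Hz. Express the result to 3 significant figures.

50.5 Hz

k = Gd⁴/(8D³N_a) = (76.3×10³)(10.4⁴)/(8·95.0³·8) = 16.267 N/mm = 16267 N/m
Wire length L = πDN_a = π·95.0·8 = 2387.6 mm
m = ρ·(πd²/4)·L = 7850 × 84.949×10⁻⁶ m² × 2.3876 m = 1.5922 kg
f_n = ½√(k/m) = 0.5·√(16267/1.5922) = 0.5·√(10217) = 50.539 Hz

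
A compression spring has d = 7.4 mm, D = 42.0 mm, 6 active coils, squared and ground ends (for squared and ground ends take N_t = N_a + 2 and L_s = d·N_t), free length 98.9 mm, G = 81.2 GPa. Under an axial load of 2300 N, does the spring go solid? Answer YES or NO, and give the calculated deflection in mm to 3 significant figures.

k = Gd⁴/(8D³N_a) = (81.2×10³)(7.4⁴)/(8·42.0³·6) = 68.469 N/mm
N_t = 8; L_s = 7.4·8 = 59.2 mm; δ_solid = L₀ − L_s = 98.9 − 59.2 = 39.7 mm
δ = F/k = 2300/68.469 = 33.592 mm
δ < δ_solid → spring does not go solid

NO, δ = 33.6 mm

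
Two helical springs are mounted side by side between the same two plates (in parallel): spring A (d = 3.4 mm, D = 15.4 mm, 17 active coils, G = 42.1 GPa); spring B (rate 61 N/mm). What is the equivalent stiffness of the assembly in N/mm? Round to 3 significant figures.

72.3 N/mm

k_A = Gd⁴/(8D³N_a) = (42.1×10³)(3.4⁴)/(8·15.4³·17) = 11.327 N/mm
Parallel: k_eq = 11.327 + 61 = 72.327 N/mm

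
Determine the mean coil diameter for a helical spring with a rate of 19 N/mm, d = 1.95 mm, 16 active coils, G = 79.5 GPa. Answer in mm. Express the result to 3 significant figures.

D = (Gd⁴/(8N_a·k))^(1/3) = (79.5×10³·1.95⁴/(8·16·19))^(1/3)
  = (472.653)^(1/3) = 7.7896 mm

7.79 mm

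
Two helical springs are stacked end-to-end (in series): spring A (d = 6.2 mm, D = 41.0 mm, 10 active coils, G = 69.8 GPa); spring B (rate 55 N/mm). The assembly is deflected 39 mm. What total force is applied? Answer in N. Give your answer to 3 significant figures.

544 N

k_A = Gd⁴/(8D³N_a) = (69.8×10³)(6.2⁴)/(8·41.0³·10) = 18.706 N/mm
Series: 1/k_eq = 1/18.706 + 1/55 = 0.071641; k_eq = 13.959 N/mm
F = k_eq·δ = 13.959·39 = 544.38 N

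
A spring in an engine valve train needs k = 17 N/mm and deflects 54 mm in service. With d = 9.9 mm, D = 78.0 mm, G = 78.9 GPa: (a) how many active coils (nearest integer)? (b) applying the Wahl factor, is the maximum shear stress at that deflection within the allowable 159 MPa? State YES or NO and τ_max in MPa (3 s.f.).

(a) 12 coils; (b) NO, τ_max = 218 MPa

N_a = Gd⁴/(8D³k) = (78.9×10³)(9.9⁴)/(8·78.0³·17) = 11.74 → N_a = 12
Actual rate k = Gd⁴/(8D³·12) = 16.637 N/mm
Working load F = kδ = 16.637·54 = 898.37 N
C = 78.0/9.9 = 7.8788; K_W = (4C−1)/(4C−4)+0.615/C = 1.1871
τ_max = K_W·8FD/(πd³) = 1.1871·183.9 = 218.31 MPa
τ_max > 159 MPa → exceeds allowable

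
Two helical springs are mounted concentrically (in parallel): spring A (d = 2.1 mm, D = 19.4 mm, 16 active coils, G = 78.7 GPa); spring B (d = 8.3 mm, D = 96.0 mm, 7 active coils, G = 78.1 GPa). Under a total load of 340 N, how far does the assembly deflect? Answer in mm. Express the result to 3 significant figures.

k_A = Gd⁴/(8D³N_a) = (78.7×10³)(2.1⁴)/(8·19.4³·16) = 1.6377 N/mm
k_B = Gd⁴/(8D³N_a) = (78.1×10³)(8.3⁴)/(8·96.0³·7) = 7.481 N/mm
Parallel: k_eq = 1.6377 + 7.481 = 9.1187 N/mm
δ = F/k_eq = 340/9.1187 = 37.286 mm

37.3 mm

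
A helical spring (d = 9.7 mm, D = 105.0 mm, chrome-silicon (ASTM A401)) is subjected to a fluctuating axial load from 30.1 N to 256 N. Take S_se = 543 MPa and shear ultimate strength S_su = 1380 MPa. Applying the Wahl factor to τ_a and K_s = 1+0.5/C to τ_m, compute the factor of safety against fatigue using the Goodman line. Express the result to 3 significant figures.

C = D/d = 105.0/9.7 = 10.8247; K_W = (4C−1)/(4C−4)+0.615/C = 1.1332; K_s = 1+0.5/C = 1.0462
F_a = (F_max−F_min)/2 = 112.95 N; F_m = (F_max+F_min)/2 = 143.05 N
τ_a = K_W·8F_aD/(πd³) = 1.1332 × 33.09 = 37.496 MPa
τ_m = K_s·8F_mD/(πd³) = 1.0462 × 41.908 = 43.844 MPa
Goodman: 1/n_f = τ_a/S_se + τ_m/S_su = 37.496/543 + 43.844/1380 = 0.06905 + 0.03177 = 0.10083
n_f = 1/0.10083 = 9.918

9.92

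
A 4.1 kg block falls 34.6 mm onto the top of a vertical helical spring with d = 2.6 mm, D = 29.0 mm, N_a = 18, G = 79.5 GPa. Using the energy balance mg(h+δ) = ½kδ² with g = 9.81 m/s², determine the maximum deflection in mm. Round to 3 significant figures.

k = Gd⁴/(8D³N_a) = (79.5×10³)(2.6⁴)/(8·29.0³·18) = 1.0344 N/mm
W = mg = 4.1 × 9.81 = 40.221 N
½kδ² − Wδ − Wh = 0 → δ = (W + √(W² + 2kWh))/k
δ = (40.221 + √(1617.7 + 2879.14))/1.0344 = (40.221 + 67.059)/1.0344 = 103.71 mm

104 mm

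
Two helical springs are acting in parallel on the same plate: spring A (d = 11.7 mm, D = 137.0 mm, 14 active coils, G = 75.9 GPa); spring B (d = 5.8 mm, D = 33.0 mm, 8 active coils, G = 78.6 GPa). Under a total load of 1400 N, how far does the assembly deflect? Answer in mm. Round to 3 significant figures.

k_A = Gd⁴/(8D³N_a) = (75.9×10³)(11.7⁴)/(8·137.0³·14) = 4.9386 N/mm
k_B = Gd⁴/(8D³N_a) = (78.6×10³)(5.8⁴)/(8·33.0³·8) = 38.673 N/mm
Parallel: k_eq = 4.9386 + 38.673 = 43.612 N/mm
δ = F/k_eq = 1400/43.612 = 32.101 mm

32.1 mm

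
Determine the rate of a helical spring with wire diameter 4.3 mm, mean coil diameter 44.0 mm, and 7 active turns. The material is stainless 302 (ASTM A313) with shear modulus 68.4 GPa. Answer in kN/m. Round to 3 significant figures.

4.90 kN/m

k = Gd⁴/(8D³N_a) = (68.4×10³ × 4.3⁴) / (8 × 44.0³ × 7)
  = 2.33846e+07 / 4.7703e+06 = 4.9021 N/mm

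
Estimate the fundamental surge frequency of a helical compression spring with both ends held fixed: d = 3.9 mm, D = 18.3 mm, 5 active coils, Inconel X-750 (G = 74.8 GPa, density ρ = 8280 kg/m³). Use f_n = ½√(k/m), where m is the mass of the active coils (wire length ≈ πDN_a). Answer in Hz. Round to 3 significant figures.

788 Hz

k = Gd⁴/(8D³N_a) = (74.8×10³)(3.9⁴)/(8·18.3³·5) = 70.591 N/mm = 70591 N/m
Wire length L = πDN_a = π·18.3·5 = 287.46 mm
m = ρ·(πd²/4)·L = 8280 × 11.946×10⁻⁶ m² × 0.28746 m = 0.028433 kg
f_n = ½√(k/m) = 0.5·√(70591/0.028433) = 0.5·√(2.4827e+06) = 787.83 Hz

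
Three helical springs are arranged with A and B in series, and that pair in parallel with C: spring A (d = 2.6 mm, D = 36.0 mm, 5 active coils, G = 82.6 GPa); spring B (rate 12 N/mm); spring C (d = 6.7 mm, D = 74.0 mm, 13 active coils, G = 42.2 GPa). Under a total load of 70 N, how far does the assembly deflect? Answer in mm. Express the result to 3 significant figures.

18.7 mm

k_A = Gd⁴/(8D³N_a) = (82.6×10³)(2.6⁴)/(8·36.0³·5) = 2.0226 N/mm
k_C = Gd⁴/(8D³N_a) = (42.2×10³)(6.7⁴)/(8·74.0³·13) = 2.0178 N/mm
Springs A,B series: k_AB = 1/(1/2.0226+1/12) = 1.7308 N/mm; parallel with C: k_eq = 1.7308+2.0178 = 3.7487 N/mm
δ = F/k_eq = 70/3.7487 = 18.673 mm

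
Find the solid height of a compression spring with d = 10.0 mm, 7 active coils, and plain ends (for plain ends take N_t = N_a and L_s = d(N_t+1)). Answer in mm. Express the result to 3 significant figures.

80.0 mm

plain ends: N_t = N_a = 7
L_s = d·(N_t+1) = 10.0 × 8 = 80 mm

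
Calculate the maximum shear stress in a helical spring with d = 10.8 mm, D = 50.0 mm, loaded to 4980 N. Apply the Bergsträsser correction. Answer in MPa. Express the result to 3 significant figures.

666 MPa

Spring index C = D/d = 50.0/10.8 = 4.6296
K_B = (4C+2)/(4C−3) = 20.519/15.519 = 1.3222
τ₀ = 8FD/(πd³) = 8·4980·50.0/(π·10.8³) = 1.992e+06/3957.5 = 503.35 MPa
τ_max = K·τ₀ = 1.3222 × 503.35 = 665.52 MPa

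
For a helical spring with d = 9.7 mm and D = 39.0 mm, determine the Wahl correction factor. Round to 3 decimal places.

C = D/d = 39.0/9.7 = 4.0206
K_W = (4C−1)/(4C−4) + 0.615/C = 15.082/12.082 + 0.1530 = 1.4013

1.401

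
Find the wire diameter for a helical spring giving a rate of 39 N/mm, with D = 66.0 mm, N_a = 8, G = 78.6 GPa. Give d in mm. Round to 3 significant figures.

d = (8D³N_a·k / G)^(1/4) = (8·66.0³·8·39 / (78.6×10³))^0.25
  = (9129.6)^0.25 = 9.7749 mm

9.77 mm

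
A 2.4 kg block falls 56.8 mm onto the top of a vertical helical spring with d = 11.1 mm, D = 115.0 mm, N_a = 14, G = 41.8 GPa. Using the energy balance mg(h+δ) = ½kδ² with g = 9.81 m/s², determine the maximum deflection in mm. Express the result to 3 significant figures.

33.9 mm

k = Gd⁴/(8D³N_a) = (41.8×10³)(11.1⁴)/(8·115.0³·14) = 3.7253 N/mm
W = mg = 2.4 × 9.81 = 23.544 N
½kδ² − Wδ − Wh = 0 → δ = (W + √(W² + 2kWh))/k
δ = (23.544 + √(554.32 + 9963.58))/3.7253 = (23.544 + 102.56)/3.7253 = 33.85 mm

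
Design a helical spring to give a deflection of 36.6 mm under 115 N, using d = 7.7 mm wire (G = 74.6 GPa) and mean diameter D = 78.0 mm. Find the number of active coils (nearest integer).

Required rate k = F/δ = 115/36.6 = 3.1421 N/mm
N_a = Gd⁴/(8D³k) = (74.6×10³ × 7.7⁴)/(8 × 78.0³ × 3.1421)
    = 2.62242e+08 / 1.19286e+07 = 21.98 → 22 coils

22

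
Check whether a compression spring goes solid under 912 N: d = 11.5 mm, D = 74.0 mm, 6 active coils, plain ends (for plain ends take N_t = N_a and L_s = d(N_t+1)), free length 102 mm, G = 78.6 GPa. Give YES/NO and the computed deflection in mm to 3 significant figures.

NO, δ = 12.9 mm

k = Gd⁴/(8D³N_a) = (78.6×10³)(11.5⁴)/(8·74.0³·6) = 70.677 N/mm
N_t = 6; L_s = 11.5·7 = 80.5 mm; δ_solid = L₀ − L_s = 102 − 80.5 = 21.5 mm
δ = F/k = 912/70.677 = 12.904 mm
δ < δ_solid → spring does not go solid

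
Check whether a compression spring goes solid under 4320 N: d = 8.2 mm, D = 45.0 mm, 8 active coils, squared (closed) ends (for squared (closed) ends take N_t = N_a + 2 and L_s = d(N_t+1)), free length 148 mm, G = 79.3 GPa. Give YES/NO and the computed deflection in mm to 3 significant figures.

k = Gd⁴/(8D³N_a) = (79.3×10³)(8.2⁴)/(8·45.0³·8) = 61.477 N/mm
N_t = 10; L_s = 8.2·11 = 90.2 mm; δ_solid = L₀ − L_s = 148 − 90.2 = 57.8 mm
δ = F/k = 4320/61.477 = 70.27 mm
δ ≥ δ_solid → spring goes solid

YES, δ = 70.3 mm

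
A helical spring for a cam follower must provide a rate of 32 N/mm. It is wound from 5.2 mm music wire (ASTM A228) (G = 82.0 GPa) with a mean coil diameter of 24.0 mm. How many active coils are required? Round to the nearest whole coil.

17

N_a = Gd⁴/(8D³k) = (82.0×10³ × 5.2⁴)/(8 × 24.0³ × 32)
    = 5.99553e+07 / 3.53894e+06 = 16.94 → 17 coils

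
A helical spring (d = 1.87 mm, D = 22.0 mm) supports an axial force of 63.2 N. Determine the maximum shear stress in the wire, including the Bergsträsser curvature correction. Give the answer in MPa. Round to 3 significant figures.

Spring index C = D/d = 22.0/1.87 = 11.7647
K_B = (4C+2)/(4C−3) = 49.059/44.059 = 1.1135
τ₀ = 8FD/(πd³) = 8·63.2·22.0/(π·1.87³) = 11123.2/20.544 = 541.45 MPa
τ_max = K·τ₀ = 1.1135 × 541.45 = 602.89 MPa

603 MPa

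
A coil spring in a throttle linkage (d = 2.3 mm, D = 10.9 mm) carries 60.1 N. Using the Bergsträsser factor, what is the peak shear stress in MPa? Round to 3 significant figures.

Spring index C = D/d = 10.9/2.3 = 4.7391
K_B = (4C+2)/(4C−3) = 20.957/15.957 = 1.3134
τ₀ = 8FD/(πd³) = 8·60.1·10.9/(π·2.3³) = 5240.72/38.224 = 137.11 MPa
τ_max = K·τ₀ = 1.3134 × 137.11 = 180.07 MPa

180 MPa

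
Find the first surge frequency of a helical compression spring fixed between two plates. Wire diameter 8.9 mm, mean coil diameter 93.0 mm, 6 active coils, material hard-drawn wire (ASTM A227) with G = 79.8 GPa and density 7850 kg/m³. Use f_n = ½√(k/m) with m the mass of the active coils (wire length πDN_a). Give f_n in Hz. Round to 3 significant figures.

61.5 Hz

k = Gd⁴/(8D³N_a) = (79.8×10³)(8.9⁴)/(8·93.0³·6) = 12.968 N/mm = 12968 N/m
Wire length L = πDN_a = π·93.0·6 = 1753 mm
m = ρ·(πd²/4)·L = 7850 × 62.211×10⁻⁶ m² × 1.753 m = 0.8561 kg
f_n = ½√(k/m) = 0.5·√(12968/0.8561) = 0.5·√(15148) = 61.538 Hz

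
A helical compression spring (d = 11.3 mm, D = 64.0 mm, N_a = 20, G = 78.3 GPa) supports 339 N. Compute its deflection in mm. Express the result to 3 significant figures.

11.1 mm

k = Gd⁴/(8D³N_a) = (78.3×10³)(11.3⁴)/(8·64.0³·20) = 30.438 N/mm
δ = F/k = 339 / 30.438 = 11.137 mm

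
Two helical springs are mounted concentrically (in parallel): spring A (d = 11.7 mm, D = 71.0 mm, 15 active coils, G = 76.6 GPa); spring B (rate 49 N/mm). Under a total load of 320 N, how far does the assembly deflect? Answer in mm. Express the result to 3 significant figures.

3.88 mm

k_A = Gd⁴/(8D³N_a) = (76.6×10³)(11.7⁴)/(8·71.0³·15) = 33.421 N/mm
Parallel: k_eq = 33.421 + 49 = 82.421 N/mm
δ = F/k_eq = 320/82.421 = 3.8825 mm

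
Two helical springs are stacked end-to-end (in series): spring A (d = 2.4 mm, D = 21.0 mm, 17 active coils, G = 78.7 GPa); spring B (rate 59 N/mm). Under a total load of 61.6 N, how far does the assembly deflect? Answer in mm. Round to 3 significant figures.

30.8 mm

k_A = Gd⁴/(8D³N_a) = (78.7×10³)(2.4⁴)/(8·21.0³·17) = 2.0731 N/mm
Series: 1/k_eq = 1/2.0731 + 1/59 = 0.49932; k_eq = 2.0027 N/mm
δ = F/k_eq = 61.6/2.0027 = 30.758 mm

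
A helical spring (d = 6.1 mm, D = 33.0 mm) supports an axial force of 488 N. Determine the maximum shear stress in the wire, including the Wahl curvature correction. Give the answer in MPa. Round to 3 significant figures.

Spring index C = D/d = 33.0/6.1 = 5.4098
K_W = (4C−1)/(4C−4) + 0.615/C = 20.639/17.639 + 0.1137 = 1.2838
τ₀ = 8FD/(πd³) = 8·488·33.0/(π·6.1³) = 128832/713.08 = 180.67 MPa
τ_max = K·τ₀ = 1.2838 × 180.67 = 231.94 MPa

232 MPa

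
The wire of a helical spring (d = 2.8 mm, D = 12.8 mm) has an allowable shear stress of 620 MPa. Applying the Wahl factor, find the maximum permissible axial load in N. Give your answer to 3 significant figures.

311 N

C = D/d = 12.8/2.8 = 4.5714
K_W = (4C−1)/(4C−4) + 0.615/C = 17.286/14.286 + 0.1345 = 1.3445
τ_max = K·8FD/(πd³) → F_max = τ_allow·πd³/(8DK)
F_max = 620·π·2.8³/(8·12.8·1.3445) = 42758/137.68 = 310.56 N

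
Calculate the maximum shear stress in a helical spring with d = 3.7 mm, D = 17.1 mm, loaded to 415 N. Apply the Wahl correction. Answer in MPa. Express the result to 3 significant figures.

478 MPa

Spring index C = D/d = 17.1/3.7 = 4.6216
K_W = (4C−1)/(4C−4) + 0.615/C = 17.486/14.486 + 0.1331 = 1.3402
τ₀ = 8FD/(πd³) = 8·415·17.1/(π·3.7³) = 56772/159.13 = 356.76 MPa
τ_max = K·τ₀ = 1.3402 × 356.76 = 478.12 MPa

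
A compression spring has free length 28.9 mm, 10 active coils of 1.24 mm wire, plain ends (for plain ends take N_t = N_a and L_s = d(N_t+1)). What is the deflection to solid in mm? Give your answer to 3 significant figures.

N_t = 10; L_s = 1.24·11 = 13.64 mm
δ_solid = L₀ − L_s = 28.9 − 13.64 = 15.26 mm

15.3 mm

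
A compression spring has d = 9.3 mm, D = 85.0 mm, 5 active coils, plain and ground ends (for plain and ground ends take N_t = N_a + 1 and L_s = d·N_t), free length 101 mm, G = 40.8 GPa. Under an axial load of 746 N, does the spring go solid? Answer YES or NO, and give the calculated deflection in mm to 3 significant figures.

k = Gd⁴/(8D³N_a) = (40.8×10³)(9.3⁴)/(8·85.0³·5) = 12.424 N/mm
N_t = 6; L_s = 9.3·6 = 55.8 mm; δ_solid = L₀ − L_s = 101 − 55.8 = 45.2 mm
δ = F/k = 746/12.424 = 60.043 mm
δ ≥ δ_solid → spring goes solid

YES, δ = 60.0 mm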